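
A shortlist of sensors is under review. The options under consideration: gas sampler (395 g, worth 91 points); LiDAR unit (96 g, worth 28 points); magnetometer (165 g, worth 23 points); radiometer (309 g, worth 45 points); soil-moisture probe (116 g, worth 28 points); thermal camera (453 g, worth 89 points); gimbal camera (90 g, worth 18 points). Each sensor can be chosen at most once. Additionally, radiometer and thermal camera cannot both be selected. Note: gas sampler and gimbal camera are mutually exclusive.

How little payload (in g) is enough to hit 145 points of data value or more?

607

Minimise g subject to total data value ≥ 145.
Taking gas sampler + LiDAR unit + soil-moisture probe gives 147 (≥ 145) for 607 g.
No combination under 607 g hits 145.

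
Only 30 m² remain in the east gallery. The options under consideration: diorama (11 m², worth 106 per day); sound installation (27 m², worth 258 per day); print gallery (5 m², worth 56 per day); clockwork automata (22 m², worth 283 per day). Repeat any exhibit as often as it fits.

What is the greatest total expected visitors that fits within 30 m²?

Print gallery + clockwork automata uses 27 of the 30 m² and totals 339.

339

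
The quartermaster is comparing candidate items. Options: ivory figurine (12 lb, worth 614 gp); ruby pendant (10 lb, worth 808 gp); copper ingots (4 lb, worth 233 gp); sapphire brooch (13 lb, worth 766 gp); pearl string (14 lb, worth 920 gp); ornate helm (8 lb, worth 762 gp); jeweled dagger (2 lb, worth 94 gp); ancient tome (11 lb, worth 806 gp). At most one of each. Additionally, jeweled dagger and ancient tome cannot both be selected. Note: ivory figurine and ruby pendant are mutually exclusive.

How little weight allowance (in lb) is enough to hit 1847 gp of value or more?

24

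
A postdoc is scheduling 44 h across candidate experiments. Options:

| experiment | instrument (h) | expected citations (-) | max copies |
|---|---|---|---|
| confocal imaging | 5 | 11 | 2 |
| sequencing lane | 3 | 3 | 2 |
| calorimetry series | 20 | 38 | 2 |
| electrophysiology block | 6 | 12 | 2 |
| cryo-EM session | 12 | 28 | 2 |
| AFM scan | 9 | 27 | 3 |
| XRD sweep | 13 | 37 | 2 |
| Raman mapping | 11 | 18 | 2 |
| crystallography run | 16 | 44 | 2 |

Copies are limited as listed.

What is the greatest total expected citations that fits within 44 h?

128

Taking the top-ratio experiments first gives sequencing lane + 3×AFM scan + XRD sweep for 121 (43 h).
The 12 h tied up in sequencing lane and AFM scan is better spent on XRD sweep — total rises to 128 (44 h).
Every other selection either busts 44 h or exceeds an availability limit or fails to beat 128.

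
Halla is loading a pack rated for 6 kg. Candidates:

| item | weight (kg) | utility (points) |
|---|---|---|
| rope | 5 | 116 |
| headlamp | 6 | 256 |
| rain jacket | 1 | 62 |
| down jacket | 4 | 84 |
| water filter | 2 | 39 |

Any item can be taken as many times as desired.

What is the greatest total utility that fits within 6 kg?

Ranking by ratio (utility/kg): rain jacket 62.00, headlamp 42.67, rope 23.20.
6×rain jacket uses 6 of the 6 kg and totals 372.
That's the maximum — no swap from here does better than 372.

372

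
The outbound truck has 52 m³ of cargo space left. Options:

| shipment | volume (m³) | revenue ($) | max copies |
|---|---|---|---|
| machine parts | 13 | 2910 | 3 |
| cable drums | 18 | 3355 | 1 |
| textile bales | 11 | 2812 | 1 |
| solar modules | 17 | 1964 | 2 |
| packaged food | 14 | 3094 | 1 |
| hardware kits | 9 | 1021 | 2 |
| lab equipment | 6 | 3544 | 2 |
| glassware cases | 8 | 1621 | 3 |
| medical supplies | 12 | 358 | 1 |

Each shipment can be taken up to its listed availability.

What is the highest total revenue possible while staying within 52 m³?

16052

Greedy by ratio would take 2×machine parts + textile bales + 2×lab equipment: 49 m³ used, total 15720.
Dropping machine parts frees 13 m³; slotting in 2×glassware cases (16 m³) lifts the total to 16052 at 52 m³.
Every other selection either busts 52 m³ or exceeds an availability limit or fails to beat 16052.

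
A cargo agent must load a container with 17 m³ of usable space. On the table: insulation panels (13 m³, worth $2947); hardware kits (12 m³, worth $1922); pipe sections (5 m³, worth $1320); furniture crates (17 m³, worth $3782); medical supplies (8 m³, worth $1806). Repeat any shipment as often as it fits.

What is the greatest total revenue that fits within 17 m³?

3960

By revenue per m³: pipe sections 264.00, insulation panels 226.69, medical supplies 225.75 lead.
Best packing: 3×pipe sections — 15 m³, 3960 total.
Nothing else within 17 m³ beats 3960.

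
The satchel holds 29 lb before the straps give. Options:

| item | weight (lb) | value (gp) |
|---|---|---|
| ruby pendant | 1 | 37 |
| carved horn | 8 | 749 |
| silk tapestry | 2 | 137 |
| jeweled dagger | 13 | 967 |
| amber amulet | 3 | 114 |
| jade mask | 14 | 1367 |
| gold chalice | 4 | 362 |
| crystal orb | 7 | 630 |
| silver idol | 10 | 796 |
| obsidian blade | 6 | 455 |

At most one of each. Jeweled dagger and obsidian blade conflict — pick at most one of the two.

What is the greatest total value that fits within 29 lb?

Ranking by ratio (value/lb): jade mask 97.64, carved horn 93.62, gold chalice 90.50.
Taking the top-ratio items first gives ruby pendant + carved horn + silk tapestry + jade mask + gold chalice for 2652 (29 lb).
Replace ruby pendant and silk tapestry and gold chalice with crystal orb: the trade gains 94 net, giving 2746 at 29 lb.
That's the maximum — no feasible swap from here does better than 2746.

2746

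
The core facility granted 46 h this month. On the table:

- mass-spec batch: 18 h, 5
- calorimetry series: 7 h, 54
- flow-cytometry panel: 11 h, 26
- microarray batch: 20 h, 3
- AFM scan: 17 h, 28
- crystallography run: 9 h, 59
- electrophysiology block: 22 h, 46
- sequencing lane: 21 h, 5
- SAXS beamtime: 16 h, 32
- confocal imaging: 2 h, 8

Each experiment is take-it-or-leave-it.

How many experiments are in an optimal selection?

5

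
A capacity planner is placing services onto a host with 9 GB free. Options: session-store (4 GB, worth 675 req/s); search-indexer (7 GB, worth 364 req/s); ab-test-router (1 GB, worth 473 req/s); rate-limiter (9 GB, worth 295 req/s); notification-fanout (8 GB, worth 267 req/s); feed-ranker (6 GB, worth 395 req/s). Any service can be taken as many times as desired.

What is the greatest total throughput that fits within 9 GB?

4257

Ranking by ratio (throughput/GB): ab-test-router 473.00, session-store 168.75, feed-ranker 65.83, search-indexer 52.00.
The ratio ordering already packs tightly: 9×ab-test-router, 9 GB, 4257.
No other feasible combination exceeds 4257.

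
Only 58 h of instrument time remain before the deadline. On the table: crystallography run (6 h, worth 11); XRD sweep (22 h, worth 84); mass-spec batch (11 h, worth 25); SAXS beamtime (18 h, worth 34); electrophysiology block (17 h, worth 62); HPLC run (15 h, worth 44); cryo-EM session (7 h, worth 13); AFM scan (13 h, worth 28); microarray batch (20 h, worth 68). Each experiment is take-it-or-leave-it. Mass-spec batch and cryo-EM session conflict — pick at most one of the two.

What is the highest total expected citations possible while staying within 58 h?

196

By expected citations per h: XRD sweep 3.82, electrophysiology block 3.65, microarray batch 3.40, HPLC run 2.93 lead.
Filling by ratio: XRD sweep + electrophysiology block + HPLC run for 190, with 4 h left unused.
Dropping electrophysiology block frees 17 h; slotting in microarray batch (20 h) lifts the total to 196 at 57 h.
The closest alternative, XRD sweep + electrophysiology block + HPLC run, reaches only 190.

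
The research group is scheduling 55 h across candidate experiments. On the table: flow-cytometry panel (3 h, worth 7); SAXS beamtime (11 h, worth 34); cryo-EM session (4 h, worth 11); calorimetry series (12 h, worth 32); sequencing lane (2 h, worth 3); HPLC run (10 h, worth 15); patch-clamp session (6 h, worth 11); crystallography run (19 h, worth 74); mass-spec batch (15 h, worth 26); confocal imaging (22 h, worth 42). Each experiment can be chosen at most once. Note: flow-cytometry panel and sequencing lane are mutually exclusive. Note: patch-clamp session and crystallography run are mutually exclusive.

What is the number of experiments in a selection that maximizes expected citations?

5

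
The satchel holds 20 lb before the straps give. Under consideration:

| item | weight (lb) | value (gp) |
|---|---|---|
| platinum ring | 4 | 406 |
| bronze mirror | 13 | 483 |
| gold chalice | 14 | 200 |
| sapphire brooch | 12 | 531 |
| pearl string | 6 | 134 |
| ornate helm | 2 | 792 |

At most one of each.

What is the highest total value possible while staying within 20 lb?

1729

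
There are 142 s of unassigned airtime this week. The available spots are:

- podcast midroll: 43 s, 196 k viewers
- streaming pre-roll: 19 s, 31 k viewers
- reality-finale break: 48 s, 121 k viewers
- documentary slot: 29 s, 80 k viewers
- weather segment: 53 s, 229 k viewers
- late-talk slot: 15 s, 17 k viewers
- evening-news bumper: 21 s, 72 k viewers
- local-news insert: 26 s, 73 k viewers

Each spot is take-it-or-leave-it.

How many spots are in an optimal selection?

4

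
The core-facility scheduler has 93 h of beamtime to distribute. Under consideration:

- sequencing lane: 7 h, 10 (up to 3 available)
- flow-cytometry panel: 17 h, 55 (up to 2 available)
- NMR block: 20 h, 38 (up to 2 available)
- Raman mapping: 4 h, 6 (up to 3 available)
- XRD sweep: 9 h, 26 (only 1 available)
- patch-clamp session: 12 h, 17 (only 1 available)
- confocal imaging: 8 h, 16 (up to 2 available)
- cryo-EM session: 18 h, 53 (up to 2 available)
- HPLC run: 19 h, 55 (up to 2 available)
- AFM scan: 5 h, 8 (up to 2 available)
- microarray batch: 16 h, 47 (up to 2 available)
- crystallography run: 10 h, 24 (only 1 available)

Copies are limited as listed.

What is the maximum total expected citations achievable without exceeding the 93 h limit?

The ratio heuristic lands on 2×flow-cytometry panel + 2×cryo-EM session + AFM scan + microarray batch (271) but leaves 2 h idle.
Replace cryo-EM session and AFM scan with XRD sweep + microarray batch: the trade gains 12 net, giving 283 at 93 h.
That's the maximum — no swap from here does better than 283.

283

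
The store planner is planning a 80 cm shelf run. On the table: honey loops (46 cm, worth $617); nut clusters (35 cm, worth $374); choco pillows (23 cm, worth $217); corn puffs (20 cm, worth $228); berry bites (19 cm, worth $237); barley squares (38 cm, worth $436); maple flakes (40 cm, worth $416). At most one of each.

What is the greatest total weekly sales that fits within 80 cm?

901

Greedy by ratio would take honey loops + berry bites: 65 cm used, total 854.
Replace honey loops with corn puffs + barley squares: the trade gains 47 net, giving 901 at 77 cm.
An exhaustive check of the 128 subsets confirms 901.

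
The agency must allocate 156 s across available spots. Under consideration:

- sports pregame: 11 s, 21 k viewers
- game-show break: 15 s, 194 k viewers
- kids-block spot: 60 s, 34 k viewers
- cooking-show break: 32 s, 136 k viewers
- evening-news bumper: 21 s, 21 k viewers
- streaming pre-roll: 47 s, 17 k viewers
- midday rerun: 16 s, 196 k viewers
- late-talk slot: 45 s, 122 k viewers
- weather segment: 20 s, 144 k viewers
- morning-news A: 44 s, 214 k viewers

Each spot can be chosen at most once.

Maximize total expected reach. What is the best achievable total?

905

Best packing: sports pregame + game-show break + cooking-show break + midday rerun + weather segment + morning-news A — 138 s, 905 total.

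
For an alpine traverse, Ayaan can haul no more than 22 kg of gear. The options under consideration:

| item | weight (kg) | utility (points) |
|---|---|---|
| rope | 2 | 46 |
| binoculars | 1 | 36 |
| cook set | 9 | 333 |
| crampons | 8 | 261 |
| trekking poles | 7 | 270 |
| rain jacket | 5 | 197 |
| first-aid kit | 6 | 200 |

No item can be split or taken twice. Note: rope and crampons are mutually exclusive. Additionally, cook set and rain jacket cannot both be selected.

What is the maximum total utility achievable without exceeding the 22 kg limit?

803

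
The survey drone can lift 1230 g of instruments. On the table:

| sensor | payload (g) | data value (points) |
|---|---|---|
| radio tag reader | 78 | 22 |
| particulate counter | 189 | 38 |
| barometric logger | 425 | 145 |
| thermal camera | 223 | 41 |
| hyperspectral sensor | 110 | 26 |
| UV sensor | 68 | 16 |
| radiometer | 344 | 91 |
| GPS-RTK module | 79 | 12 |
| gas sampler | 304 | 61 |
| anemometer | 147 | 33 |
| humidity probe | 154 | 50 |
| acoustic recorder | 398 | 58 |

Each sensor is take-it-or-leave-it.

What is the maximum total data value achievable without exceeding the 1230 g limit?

Filling by ratio: radio tag reader + barometric logger + hyperspectral sensor + UV sensor + radiometer + humidity probe for 350, with 51 g left unused.
Dropping hyperspectral sensor frees 110 g; slotting in anemometer (147 g) lifts the total to 357 at 1216 g.

357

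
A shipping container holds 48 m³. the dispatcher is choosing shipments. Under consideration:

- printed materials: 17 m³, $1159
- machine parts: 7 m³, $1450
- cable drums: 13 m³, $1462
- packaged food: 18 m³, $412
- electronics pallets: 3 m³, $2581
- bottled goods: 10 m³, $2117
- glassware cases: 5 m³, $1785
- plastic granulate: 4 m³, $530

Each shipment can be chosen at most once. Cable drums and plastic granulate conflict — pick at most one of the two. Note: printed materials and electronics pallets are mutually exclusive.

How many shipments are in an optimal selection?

5

The maximum revenue within 48 m³ is 9395.
machine parts + cable drums + electronics pallets + bottled goods + glassware cases hits 9395 at 38 m³.
Any selection reaching 9395 contains exactly 5 shipments.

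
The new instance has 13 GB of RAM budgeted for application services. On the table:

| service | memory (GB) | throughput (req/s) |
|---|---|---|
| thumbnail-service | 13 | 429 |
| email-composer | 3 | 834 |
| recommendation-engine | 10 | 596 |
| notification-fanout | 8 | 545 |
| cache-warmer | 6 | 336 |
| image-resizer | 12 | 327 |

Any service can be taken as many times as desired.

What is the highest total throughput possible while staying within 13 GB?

3336

The ratio ordering already packs tightly: 4×email-composer, 12 GB, 3336.
That's the maximum — no swap from here does better than 3336.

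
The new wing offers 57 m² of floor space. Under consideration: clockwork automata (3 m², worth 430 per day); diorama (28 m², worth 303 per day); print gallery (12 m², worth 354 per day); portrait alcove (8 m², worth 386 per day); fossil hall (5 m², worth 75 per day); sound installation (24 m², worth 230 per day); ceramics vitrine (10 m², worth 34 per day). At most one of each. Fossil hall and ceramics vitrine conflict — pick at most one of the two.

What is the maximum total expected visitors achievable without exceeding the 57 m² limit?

1548

The ratio ordering already packs tightly: clockwork automata + diorama + print gallery + portrait alcove + fossil hall, 56 m², 1548.
Every other selection either busts 57 m² or breaks a pairing rule or fails to beat 1548.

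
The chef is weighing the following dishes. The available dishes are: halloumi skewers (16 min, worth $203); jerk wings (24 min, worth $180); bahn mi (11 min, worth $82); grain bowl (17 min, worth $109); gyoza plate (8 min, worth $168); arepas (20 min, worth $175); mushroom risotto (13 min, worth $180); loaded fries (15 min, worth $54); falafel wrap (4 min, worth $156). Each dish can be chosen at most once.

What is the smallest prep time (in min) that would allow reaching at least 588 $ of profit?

39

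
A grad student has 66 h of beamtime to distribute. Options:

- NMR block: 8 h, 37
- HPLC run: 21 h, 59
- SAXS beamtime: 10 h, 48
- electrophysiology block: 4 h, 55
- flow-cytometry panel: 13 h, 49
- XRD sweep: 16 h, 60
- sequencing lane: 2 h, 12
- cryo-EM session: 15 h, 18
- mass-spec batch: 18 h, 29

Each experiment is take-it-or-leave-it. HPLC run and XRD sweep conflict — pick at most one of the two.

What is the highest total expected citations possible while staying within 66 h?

Ranking by ratio (expected citations/h): electrophysiology block 13.75, sequencing lane 6.00, SAXS beamtime 4.80, NMR block 4.62.
The ratio heuristic lands on NMR block + SAXS beamtime + electrophysiology block + flow-cytometry panel + XRD sweep + sequencing lane (261) but leaves 13 h idle.
The 2 h tied up in sequencing lane is better spent on cryo-EM session — total rises to 267 (66 h).
Nothing else feasible within 66 h beats 267.

267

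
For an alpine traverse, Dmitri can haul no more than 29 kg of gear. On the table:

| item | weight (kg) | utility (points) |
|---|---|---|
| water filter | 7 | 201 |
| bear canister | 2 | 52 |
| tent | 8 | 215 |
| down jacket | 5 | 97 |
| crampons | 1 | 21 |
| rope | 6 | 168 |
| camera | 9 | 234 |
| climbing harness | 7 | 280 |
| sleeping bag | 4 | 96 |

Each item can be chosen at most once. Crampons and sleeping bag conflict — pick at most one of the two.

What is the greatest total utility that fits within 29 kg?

885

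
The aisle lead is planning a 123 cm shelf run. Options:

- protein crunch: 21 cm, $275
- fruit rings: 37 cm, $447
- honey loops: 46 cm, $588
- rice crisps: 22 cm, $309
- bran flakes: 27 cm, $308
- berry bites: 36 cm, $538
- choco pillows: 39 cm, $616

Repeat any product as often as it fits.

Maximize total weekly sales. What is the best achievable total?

Taking the top-ratio products first gives 3×choco pillows for 1848 (117 cm).
Dropping choco pillows frees 39 cm; slotting in 2×rice crisps (44 cm) lifts the total to 1850 at 122 cm.
Every other selection either busts 123 cm or fails to beat 1850.

1850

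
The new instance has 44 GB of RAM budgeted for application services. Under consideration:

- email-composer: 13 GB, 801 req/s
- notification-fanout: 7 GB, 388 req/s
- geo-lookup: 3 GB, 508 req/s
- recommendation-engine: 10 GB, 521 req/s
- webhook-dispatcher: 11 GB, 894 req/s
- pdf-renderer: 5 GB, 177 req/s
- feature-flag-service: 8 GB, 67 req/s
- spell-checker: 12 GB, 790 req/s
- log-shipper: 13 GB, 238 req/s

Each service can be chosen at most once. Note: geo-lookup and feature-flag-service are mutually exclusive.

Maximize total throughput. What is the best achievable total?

3170

The ratio ordering already packs tightly: email-composer + geo-lookup + webhook-dispatcher + pdf-renderer + spell-checker, 44 GB, 3170.
Next best is email-composer + notification-fanout + geo-lookup + recommendation-engine + webhook-dispatcher at 3112 (44 GB) — short by 58.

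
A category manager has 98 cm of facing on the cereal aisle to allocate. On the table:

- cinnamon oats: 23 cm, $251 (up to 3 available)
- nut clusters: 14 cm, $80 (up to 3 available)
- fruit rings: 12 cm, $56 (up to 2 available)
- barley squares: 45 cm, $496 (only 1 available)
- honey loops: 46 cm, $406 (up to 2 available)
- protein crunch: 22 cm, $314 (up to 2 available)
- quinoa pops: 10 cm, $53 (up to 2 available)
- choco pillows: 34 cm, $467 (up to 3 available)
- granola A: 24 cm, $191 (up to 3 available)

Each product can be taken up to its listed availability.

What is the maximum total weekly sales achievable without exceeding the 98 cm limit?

Greedy by ratio would take nut clusters + 2×protein crunch + choco pillows: 92 cm used, total 1175.
Dropping nut clusters and protein crunch frees 36 cm; slotting in choco pillows (34 cm) lifts the total to 1248 at 90 cm.
No other feasible combination exceeds 1248.

1248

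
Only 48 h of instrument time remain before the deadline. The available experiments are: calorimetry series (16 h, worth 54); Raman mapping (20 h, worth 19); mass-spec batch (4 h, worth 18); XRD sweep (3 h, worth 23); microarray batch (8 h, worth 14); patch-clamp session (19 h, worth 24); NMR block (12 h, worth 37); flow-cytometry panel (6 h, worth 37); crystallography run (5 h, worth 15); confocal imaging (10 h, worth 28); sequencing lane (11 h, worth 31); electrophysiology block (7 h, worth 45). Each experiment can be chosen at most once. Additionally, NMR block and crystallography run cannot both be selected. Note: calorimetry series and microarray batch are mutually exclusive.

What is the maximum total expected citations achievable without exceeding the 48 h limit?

Density check — XRD sweep 7.67, electrophysiology block 6.43, flow-cytometry panel 6.17, mass-spec batch 4.50 are the best per h.
Calorimetry series + mass-spec batch + XRD sweep + NMR block + flow-cytometry panel + electrophysiology block uses 48 of the 48 h and totals 214.
Every other selection either busts 48 h or breaks a pairing rule or fails to beat 214.

214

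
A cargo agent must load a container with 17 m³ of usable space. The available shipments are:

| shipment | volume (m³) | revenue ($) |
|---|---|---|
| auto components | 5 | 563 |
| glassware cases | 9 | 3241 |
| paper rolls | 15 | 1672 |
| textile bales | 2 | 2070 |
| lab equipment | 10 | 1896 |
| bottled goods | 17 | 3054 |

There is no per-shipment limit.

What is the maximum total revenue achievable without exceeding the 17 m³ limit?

16560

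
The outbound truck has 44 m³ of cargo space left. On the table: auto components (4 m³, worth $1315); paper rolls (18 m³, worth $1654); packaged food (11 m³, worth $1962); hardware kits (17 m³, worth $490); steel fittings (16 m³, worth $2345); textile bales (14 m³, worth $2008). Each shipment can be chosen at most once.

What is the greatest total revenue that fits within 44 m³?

6315

Ranking by ratio (revenue/m³): auto components 328.75, packaged food 178.36, steel fittings 146.56, textile bales 143.43.
Greedy by ratio would take auto components + packaged food + steel fittings: 31 m³ used, total 5622.
Dropping auto components frees 4 m³; slotting in textile bales (14 m³) lifts the total to 6315 at 41 m³.
Next best is auto components + steel fittings + textile bales at 5668 (34 m³) — short by 647.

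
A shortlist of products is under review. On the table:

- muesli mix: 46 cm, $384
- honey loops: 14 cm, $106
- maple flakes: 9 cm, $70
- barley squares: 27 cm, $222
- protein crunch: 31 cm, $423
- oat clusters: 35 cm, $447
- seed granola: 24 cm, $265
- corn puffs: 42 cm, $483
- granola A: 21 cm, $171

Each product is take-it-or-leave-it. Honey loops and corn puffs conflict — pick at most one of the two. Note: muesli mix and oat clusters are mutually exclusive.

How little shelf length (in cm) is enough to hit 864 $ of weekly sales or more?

66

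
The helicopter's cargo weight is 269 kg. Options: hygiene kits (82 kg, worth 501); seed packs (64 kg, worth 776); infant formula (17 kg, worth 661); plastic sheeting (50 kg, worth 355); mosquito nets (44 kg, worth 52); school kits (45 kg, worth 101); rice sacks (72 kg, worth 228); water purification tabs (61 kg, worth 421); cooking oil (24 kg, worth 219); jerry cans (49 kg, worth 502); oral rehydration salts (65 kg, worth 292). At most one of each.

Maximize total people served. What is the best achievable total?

2934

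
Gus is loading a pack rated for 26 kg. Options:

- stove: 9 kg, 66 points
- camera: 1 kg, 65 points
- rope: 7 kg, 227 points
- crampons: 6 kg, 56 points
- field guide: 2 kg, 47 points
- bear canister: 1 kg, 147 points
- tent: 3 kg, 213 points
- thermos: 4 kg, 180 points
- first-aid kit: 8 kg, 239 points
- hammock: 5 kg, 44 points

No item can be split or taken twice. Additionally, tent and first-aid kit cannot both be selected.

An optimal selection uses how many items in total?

Optimal total is 935.
One optimal bundle: camera + rope + crampons + field guide + bear canister + tent + thermos (24 kg).
Any selection reaching 935 contains exactly 7 items.

7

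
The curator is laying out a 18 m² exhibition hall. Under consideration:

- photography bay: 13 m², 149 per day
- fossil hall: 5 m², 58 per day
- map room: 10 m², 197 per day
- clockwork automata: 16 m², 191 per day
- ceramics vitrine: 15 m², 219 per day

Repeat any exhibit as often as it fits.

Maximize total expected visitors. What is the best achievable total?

Ranking by ratio (expected visitors/m²): map room 19.70, ceramics vitrine 14.60, clockwork automata 11.94.
Fossil hall + map room uses 15 of the 18 m² and totals 255.

255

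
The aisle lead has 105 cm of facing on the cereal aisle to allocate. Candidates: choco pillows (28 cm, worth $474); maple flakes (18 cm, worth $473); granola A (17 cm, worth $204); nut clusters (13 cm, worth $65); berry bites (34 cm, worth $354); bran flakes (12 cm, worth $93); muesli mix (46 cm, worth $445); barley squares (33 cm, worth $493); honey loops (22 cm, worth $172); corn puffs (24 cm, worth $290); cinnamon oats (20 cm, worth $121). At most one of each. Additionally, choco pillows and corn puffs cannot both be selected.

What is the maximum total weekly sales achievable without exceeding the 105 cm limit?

1644

Choco pillows + maple flakes + granola A + barley squares uses 96 of the 105 cm and totals 1644.
No other feasible combination exceeds 1644.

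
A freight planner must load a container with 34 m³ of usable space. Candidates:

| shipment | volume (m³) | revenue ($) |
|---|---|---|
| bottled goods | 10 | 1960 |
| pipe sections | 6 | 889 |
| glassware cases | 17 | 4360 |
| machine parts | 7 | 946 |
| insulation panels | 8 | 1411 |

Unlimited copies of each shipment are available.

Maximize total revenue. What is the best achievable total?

8720

Best packing: 2×glassware cases — 34 m³, 8720 total.
That's the maximum — no swap from here does better than 8720.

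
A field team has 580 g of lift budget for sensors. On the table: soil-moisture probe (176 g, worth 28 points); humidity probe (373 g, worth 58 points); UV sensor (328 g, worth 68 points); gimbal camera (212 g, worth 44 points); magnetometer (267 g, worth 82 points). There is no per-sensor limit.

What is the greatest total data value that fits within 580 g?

164

The ratio ordering already packs tightly: 2×magnetometer, 534 g, 164.
That's the maximum — no swap from here does better than 164.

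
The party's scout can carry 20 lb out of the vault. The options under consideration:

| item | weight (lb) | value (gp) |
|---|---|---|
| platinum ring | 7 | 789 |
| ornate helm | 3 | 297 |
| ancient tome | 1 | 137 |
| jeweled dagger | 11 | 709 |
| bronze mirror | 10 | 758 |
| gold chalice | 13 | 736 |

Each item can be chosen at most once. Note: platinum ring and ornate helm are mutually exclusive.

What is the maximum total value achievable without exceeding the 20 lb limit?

1684

By value per lb: ancient tome 137.00, platinum ring 112.71, ornate helm 99.00, bronze mirror 75.80 lead.
Platinum ring + ancient tome + bronze mirror uses 18 of the 20 lb and totals 1684.
The spare 2 lb is too small for any remaining item, and no feasible exchange beats 1684.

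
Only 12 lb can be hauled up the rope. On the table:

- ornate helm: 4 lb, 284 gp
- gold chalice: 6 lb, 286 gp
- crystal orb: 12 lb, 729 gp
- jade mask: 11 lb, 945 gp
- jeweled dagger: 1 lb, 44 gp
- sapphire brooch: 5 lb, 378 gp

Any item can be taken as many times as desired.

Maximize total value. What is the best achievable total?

By value per lb: jade mask 85.91, sapphire brooch 75.60, ornate helm 71.00, crystal orb 60.75 lead.
The ratio ordering already packs tightly: jade mask + jeweled dagger, 12 lb, 989.
No other feasible combination exceeds 989.

989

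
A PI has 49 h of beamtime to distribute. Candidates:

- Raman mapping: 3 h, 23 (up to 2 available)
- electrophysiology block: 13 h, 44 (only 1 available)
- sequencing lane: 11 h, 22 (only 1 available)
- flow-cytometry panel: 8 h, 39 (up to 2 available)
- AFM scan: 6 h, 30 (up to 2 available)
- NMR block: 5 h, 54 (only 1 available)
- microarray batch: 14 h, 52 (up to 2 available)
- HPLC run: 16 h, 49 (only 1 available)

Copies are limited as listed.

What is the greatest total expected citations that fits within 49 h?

Density check — NMR block 10.80, Raman mapping 7.67, AFM scan 5.00 are the best per h.
The ratio heuristic lands on 2×Raman mapping + 2×flow-cytometry panel + 2×AFM scan + NMR block (238) but leaves 10 h idle.
Dropping AFM scan frees 6 h; slotting in microarray batch (14 h) lifts the total to 260 at 47 h.
Nothing else within 49 h beats 260.

260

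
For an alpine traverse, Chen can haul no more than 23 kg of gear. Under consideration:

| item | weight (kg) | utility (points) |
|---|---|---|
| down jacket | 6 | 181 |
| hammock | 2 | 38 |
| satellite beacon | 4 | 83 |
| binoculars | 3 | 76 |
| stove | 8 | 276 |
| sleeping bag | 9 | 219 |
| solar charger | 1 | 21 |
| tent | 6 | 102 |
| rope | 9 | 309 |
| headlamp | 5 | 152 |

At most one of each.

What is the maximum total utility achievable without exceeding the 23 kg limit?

766

Taking the top-ratio items first gives stove + solar charger + rope + headlamp for 758 (23 kg).
Replace solar charger and headlamp with down jacket: the trade gains 8 net, giving 766 at 23 kg.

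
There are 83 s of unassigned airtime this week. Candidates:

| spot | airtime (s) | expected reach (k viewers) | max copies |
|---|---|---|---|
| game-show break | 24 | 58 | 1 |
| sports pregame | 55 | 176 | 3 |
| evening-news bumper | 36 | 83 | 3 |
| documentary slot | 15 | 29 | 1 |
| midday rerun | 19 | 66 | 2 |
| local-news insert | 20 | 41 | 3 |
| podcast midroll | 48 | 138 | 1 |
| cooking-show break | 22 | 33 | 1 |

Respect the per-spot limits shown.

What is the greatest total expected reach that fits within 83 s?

Ranking by ratio (expected reach/s): midday rerun 3.47, sports pregame 3.20, podcast midroll 2.88.
The ratio heuristic lands on game-show break + 2×midday rerun + local-news insert (231) but leaves 1 s idle.
The 63 s tied up in game-show break and midday rerun and local-news insert is better spent on sports pregame — total rises to 242 (74 s).
No other feasible combination exceeds 242.

242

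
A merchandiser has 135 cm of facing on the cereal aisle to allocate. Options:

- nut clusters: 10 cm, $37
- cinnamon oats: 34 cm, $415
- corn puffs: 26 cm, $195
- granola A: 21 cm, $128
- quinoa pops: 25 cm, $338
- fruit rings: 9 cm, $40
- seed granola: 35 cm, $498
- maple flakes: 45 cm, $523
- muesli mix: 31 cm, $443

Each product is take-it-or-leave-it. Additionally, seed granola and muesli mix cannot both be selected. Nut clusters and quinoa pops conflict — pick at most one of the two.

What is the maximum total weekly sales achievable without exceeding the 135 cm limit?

Cinnamon oats + quinoa pops + maple flakes + muesli mix uses 135 of the 135 cm and totals 1719.
No other feasible combination exceeds 1719.

1719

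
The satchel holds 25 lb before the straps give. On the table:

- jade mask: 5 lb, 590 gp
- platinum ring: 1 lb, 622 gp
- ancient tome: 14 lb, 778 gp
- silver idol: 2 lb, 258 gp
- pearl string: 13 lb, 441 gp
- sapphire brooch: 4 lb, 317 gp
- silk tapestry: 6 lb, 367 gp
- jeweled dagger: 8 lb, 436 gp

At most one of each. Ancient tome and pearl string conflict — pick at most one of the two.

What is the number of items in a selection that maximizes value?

The maximum value within 25 lb is 2332.
One optimal bundle: jade mask + platinum ring + sapphire brooch + silk tapestry + jeweled dagger (24 lb).
All optima have 5 items.

5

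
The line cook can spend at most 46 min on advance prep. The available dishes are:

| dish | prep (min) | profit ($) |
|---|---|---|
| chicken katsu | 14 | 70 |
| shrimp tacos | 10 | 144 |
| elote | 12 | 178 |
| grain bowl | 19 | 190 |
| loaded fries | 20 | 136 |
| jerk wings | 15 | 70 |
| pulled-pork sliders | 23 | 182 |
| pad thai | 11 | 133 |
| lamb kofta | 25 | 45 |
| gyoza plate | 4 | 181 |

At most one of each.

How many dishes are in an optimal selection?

4

Best achievable profit is 693.
For example shrimp tacos + elote + grain bowl + gyoza plate achieves it, using 45 min.
All optima have 4 dishes.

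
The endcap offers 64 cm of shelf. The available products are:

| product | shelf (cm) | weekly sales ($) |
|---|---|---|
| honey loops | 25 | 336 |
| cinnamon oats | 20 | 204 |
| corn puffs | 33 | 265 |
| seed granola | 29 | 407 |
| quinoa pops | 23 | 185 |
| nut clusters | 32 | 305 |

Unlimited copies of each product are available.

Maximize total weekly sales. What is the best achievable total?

814

By weekly sales per cm: seed granola 14.03, honey loops 13.44, cinnamon oats 10.20, nut clusters 9.53 lead.
2×seed granola uses 58 of the 64 cm and totals 814.
That's the maximum — no swap from here does better than 814.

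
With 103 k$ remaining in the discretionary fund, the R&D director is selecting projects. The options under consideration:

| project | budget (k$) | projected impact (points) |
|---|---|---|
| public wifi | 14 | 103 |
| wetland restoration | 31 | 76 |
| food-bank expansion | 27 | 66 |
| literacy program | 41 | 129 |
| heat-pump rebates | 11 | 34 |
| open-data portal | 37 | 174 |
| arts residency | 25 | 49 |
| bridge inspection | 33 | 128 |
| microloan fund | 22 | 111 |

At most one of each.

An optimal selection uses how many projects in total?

4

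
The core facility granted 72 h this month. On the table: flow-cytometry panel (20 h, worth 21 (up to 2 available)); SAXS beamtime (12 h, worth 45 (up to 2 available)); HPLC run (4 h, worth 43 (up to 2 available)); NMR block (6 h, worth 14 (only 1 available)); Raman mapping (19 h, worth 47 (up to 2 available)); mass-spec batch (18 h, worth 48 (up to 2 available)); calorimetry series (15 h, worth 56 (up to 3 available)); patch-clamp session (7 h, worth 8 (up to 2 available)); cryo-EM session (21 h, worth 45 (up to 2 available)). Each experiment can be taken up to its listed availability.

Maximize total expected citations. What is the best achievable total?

Ranking by ratio (expected citations/h): HPLC run 10.75, SAXS beamtime 3.75, calorimetry series 3.73, mass-spec batch 2.67.
Filling by ratio: 2×SAXS beamtime + 2×HPLC run + NMR block + 2×calorimetry series for 302, with 4 h left unused.
Replace SAXS beamtime with calorimetry series: the trade gains 11 net, giving 313 at 71 h.

313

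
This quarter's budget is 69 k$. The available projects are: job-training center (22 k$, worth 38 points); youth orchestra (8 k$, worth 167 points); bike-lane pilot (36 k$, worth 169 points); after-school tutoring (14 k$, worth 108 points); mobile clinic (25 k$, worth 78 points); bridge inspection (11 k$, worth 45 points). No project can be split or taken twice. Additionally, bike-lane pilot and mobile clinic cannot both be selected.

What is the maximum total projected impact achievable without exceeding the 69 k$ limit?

Best packing: youth orchestra + bike-lane pilot + after-school tutoring + bridge inspection — 69 k$, 489 total.
Runner-up youth orchestra + bike-lane pilot + after-school tutoring tops out at 444.

489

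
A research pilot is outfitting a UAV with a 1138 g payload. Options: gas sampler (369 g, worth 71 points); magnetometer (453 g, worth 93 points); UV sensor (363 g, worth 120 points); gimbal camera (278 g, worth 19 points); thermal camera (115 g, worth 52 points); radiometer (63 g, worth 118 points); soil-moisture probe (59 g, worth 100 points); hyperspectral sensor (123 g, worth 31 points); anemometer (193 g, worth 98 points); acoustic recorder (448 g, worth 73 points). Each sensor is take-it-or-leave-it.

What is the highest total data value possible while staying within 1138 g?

529

Greedy by ratio would take UV sensor + thermal camera + radiometer + soil-moisture probe + hyperspectral sensor + anemometer: 916 g used, total 519.
Dropping thermal camera and hyperspectral sensor frees 238 g; slotting in magnetometer (453 g) lifts the total to 529 at 1131 g.
Next best is UV sensor + thermal camera + radiometer + soil-moisture probe + hyperspectral sensor + anemometer at 519 (916 g) — short by 10.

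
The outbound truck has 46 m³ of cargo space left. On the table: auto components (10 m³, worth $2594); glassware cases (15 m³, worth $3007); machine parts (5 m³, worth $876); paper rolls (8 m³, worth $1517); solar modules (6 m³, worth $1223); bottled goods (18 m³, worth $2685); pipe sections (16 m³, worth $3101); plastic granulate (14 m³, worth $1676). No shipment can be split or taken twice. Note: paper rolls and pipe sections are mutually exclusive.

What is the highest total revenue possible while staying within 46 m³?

Filling by ratio: auto components + glassware cases + machine parts + paper rolls + solar modules for 9217, with 2 m³ left unused.
The 14 m³ tied up in paper rolls and solar modules is better spent on pipe sections — total rises to 9578 (46 m³).

9578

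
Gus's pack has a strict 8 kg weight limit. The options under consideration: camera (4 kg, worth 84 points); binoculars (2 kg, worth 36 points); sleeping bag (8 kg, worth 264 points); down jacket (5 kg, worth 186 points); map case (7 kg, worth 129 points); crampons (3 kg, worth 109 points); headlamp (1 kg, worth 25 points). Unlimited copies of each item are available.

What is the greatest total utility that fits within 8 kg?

By utility per kg: down jacket 37.20, crampons 36.33, sleeping bag 33.00, headlamp 25.00 lead.
The ratio ordering already packs tightly: down jacket + crampons, 8 kg, 295.
That's the maximum — no swap from here does better than 295.

295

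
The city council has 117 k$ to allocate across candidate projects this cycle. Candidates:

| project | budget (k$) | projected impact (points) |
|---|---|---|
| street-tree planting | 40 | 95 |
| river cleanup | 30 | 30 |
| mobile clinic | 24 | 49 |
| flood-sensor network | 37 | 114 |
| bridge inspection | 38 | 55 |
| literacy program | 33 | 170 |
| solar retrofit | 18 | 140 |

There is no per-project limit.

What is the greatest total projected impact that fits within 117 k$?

840

Density check — solar retrofit 7.78, literacy program 5.15, flood-sensor network 3.08 are the best per k$.
The ratio ordering already packs tightly: 6×solar retrofit, 108 k$, 840.
Every other selection either busts 117 k$ or fails to beat 840.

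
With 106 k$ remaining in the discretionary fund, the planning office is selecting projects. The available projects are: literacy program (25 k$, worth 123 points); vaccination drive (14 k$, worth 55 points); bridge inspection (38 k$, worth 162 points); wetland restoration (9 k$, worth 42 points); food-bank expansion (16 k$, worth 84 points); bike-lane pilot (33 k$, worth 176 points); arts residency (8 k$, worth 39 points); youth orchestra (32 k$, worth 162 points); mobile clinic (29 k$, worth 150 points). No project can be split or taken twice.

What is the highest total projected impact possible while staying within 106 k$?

545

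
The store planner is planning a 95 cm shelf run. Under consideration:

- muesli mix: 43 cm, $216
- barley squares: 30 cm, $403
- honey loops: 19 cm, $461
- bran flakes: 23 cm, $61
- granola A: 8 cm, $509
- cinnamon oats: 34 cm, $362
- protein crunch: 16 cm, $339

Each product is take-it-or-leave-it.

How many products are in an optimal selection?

Best achievable weekly sales is 1735.
One optimal bundle: barley squares + honey loops + granola A + cinnamon oats (91 cm).
All optima have 4 products.

4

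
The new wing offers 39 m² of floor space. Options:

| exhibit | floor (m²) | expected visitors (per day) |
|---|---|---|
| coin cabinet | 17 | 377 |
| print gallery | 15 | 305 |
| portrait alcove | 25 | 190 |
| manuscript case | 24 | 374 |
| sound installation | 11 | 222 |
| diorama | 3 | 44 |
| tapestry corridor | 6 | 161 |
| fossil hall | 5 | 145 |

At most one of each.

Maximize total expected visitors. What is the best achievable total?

905

The ratio ordering already packs tightly: coin cabinet + sound installation + tapestry corridor + fossil hall, 39 m², 905.
Every other selection either busts 39 m² or fails to beat 905.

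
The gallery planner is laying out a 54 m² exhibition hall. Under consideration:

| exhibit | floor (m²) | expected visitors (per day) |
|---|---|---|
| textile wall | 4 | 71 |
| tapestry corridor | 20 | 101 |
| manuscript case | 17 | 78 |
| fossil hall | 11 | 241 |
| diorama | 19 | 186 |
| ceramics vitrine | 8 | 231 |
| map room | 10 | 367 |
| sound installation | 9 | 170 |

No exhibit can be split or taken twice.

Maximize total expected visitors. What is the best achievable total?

1096

A density-first pass picks textile wall + fossil hall + ceramics vitrine + map room + sound installation — 1080 at 42 m².
Replace sound installation with diorama: the trade gains 16 net, giving 1096 at 52 m².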